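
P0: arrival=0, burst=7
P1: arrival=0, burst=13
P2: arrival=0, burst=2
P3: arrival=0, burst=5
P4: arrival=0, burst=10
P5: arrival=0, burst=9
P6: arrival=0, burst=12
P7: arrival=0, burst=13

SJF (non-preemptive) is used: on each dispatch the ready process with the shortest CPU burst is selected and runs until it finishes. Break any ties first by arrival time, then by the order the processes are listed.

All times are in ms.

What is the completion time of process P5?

Timeline: | P2 0-2 | P3 2-7 | P0 7-14 | P5 14-23 | P4 23-33 | P6 33-45 | P1 45-58 | P7 58-71 |
Completion: P0=14  P1=58  P2=2  P3=7  P4=33  P5=23  P6=45  P7=71

23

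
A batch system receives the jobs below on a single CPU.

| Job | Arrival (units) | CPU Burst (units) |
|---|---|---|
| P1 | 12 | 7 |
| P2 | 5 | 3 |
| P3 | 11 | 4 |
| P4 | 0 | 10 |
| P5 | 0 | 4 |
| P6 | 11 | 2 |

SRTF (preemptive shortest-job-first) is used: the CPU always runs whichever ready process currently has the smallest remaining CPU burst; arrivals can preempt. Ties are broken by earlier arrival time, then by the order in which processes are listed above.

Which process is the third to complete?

P6

Timeline: | P5 0-4 | P4 4-5 | P2 5-8 | P4 8-11 | P6 11-13 | P3 13-17 | P4 17-23 | P1 23-30 |
Completion: P1=30  P2=8  P3=17  P4=23  P5=4  P6=13
Finish order: P5 → P2 → P6 → P3 → P4 → P1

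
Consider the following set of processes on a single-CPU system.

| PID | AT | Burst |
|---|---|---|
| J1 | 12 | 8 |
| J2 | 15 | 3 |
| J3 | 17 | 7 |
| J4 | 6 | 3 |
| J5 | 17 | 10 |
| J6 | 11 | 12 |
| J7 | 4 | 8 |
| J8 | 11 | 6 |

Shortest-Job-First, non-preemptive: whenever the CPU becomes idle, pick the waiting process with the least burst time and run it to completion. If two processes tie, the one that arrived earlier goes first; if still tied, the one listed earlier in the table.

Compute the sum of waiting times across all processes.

Timeline: | idle 0-4 | J7 4-12 | J4 12-15 | J2 15-18 | J8 18-24 | J3 24-31 | J1 31-39 | J5 39-49 | J6 49-61 |
Completion: J1=39  J2=18  J3=31  J4=15  J5=49  J6=61  J7=12  J8=24
Turnaround (C−A): J1=27  J2=3  J3=14  J4=9  J5=32  J6=50  J7=8  J8=13
Waiting = turnaround − burst: J1=19, J2=0, J3=7, J4=6, J5=22, J6=38, J7=0, J8=7
Total waiting = 19 + 0 + 7 + 6 + 22 + 38 + 0 + 7 = 99

99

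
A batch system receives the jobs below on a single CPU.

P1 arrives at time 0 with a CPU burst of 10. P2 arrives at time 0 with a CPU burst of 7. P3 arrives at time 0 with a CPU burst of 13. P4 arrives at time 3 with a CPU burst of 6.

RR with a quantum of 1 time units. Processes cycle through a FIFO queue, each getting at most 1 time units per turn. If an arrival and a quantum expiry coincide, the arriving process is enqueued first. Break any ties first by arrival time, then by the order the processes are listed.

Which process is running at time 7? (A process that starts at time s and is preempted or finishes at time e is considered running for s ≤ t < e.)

P1

Schedule: | P1 0-1 | P2 1-2 | P3 2-3 | P1 3-4 | P2 4-5 | P4 5-6 | P3 6-7 | P1 7-8 | P2 8-9 | P4 9-10 | P3 10-11 | P1 11-12 | P2 12-13 | P4 13-14 | P3 14-15 | P1 15-16 | P2 16-17 | P4 17-18 | P3 18-19 | P1 19-20 | P2 20-21 | P4 21-22 | P3 22-23 | P1 23-24 | P2 24-25 | P4 25-26 | P3 26-27 | P1 27-28 | P3 28-29 | P1 29-30 | P3 30-31 | P1 31-32 | P3 32-36 |
Completion: P1=32  P2=25  P3=36  P4=26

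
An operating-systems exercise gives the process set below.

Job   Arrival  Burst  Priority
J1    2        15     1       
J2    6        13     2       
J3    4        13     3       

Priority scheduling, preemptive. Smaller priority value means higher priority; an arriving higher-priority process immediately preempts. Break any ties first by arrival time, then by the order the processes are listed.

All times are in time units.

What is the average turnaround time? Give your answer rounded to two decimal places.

26.00

Gantt: | idle 0-2 | J1 2-17 | J2 17-30 | J3 30-43 |
Completion: J1=17  J2=30  J3=43
Turnaround times: J1=15, J2=24, J3=39
Average turnaround = (15+24+39) / 3 = 78/3 = 26.00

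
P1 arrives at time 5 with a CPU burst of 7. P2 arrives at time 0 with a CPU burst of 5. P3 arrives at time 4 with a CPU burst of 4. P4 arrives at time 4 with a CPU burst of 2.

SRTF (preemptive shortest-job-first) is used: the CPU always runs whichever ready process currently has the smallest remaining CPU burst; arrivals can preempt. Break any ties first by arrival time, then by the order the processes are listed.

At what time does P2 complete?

5

Timeline: | P2 0-5 | P4 5-7 | P3 7-11 | P1 11-18 |
Completion: P1=18  P2=5  P3=11  P4=7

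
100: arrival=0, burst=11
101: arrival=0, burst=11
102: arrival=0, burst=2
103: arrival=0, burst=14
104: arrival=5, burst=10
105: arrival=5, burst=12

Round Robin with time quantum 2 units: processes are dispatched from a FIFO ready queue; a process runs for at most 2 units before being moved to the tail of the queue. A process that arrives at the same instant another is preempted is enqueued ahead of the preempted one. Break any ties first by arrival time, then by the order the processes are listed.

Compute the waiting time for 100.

Gantt: | 100 0-2 | 101 2-4 | 102 4-6 | 103 6-8 | 100 8-10 | 101 10-12 | 104 12-14 | 105 14-16 | 103 16-18 | 100 18-20 | 101 20-22 | 104 22-24 | 105 24-26 | 103 26-28 | 100 28-30 | 101 30-32 | 104 32-34 | 105 34-36 | 103 36-38 | 100 38-40 | 101 40-42 | 104 42-44 | 105 44-46 | 103 46-48 | 100 48-49 | 101 49-50 | 104 50-52 | 105 52-54 | 103 54-56 | 105 56-58 | 103 58-60 |
Completion: 100=49  101=50  102=6  103=60  104=52  105=58
Turnaround (C−A): 100=49  101=50  102=6  103=60  104=47  105=53
Waiting(100) = turnaround − burst = 49 − 11 = 38

38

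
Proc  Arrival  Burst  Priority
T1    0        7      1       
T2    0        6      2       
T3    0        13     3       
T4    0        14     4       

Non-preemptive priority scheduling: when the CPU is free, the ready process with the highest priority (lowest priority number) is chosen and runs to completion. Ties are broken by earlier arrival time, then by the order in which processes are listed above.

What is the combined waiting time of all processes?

46

Schedule: | T1 0-7 | T2 7-13 | T3 13-26 | T4 26-40 |
Completion: T1=7  T2=13  T3=26  T4=40
Turnaround (C−A): T1=7  T2=13  T3=26  T4=40
Waiting = turnaround − burst: T1=0, T2=7, T3=13, T4=26
Total waiting = 0 + 7 + 13 + 26 = 46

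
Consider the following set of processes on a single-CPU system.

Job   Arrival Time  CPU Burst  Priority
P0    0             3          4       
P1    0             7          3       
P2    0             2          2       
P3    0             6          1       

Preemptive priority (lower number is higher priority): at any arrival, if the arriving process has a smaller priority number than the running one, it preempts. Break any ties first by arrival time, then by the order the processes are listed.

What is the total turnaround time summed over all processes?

Gantt: | P3 0-6 | P2 6-8 | P1 8-15 | P0 15-18 |
Completion: P0=18  P1=15  P2=8  P3=6
Turnaround (C−A): P0=18  P1=15  P2=8  P3=6
Turnaround = completion − arrival: P0=18, P1=15, P2=8, P3=6
Total turnaround = 18 + 15 + 8 + 6 = 47

47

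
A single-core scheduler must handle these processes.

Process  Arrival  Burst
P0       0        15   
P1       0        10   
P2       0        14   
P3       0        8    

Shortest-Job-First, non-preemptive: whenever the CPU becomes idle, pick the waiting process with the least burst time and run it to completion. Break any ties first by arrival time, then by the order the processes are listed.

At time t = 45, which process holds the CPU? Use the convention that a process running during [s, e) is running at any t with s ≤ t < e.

Gantt: | P3 0-8 | P1 8-18 | P2 18-32 | P0 32-47 |
Completion: P0=47  P1=18  P2=32  P3=8
Turnaround (C−A): P0=47  P1=18  P2=32  P3=8

P0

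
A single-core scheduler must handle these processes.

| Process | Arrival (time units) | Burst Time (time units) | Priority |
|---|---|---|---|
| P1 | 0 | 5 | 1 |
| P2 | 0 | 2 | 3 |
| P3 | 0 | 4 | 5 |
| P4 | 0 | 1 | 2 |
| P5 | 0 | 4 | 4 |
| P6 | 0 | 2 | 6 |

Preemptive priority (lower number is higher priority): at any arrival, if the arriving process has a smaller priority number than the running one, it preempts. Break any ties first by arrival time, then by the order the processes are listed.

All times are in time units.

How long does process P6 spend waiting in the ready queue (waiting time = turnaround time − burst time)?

16

Gantt: | P1 0-5 | P4 5-6 | P2 6-8 | P5 8-12 | P3 12-16 | P6 16-18 |
Completion: P1=5  P2=8  P3=16  P4=6  P5=12  P6=18
Waiting(P6) = turnaround − burst = 18 − 2 = 16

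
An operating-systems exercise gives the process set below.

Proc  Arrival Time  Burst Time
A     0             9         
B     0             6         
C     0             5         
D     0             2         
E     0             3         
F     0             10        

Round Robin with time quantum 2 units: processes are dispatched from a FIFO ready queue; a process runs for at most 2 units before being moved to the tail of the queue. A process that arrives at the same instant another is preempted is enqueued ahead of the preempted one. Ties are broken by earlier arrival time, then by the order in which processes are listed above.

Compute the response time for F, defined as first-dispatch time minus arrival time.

Gantt: | A 0-2 | B 2-4 | C 4-6 | D 6-8 | E 8-10 | F 10-12 | A 12-14 | B 14-16 | C 16-18 | E 18-19 | F 19-21 | A 21-23 | B 23-25 | C 25-26 | F 26-28 | A 28-30 | F 30-32 | A 32-33 | F 33-35 |
Completion: A=33  B=25  C=26  D=8  E=19  F=35
Response(F) = first start − arrival = 10 − 0 = 10

10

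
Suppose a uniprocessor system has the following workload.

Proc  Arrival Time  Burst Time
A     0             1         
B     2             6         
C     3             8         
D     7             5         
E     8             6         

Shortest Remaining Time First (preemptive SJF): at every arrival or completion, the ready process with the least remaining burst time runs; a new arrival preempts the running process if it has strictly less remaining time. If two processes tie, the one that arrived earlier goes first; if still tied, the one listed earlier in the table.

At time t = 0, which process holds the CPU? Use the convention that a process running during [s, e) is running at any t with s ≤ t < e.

A

Schedule: | A 0-1 | idle 1-2 | B 2-8 | D 8-13 | E 13-19 | C 19-27 |
Completion: A=1  B=8  C=27  D=13  E=19
Turnaround (C−A): A=1  B=6  C=24  D=6  E=11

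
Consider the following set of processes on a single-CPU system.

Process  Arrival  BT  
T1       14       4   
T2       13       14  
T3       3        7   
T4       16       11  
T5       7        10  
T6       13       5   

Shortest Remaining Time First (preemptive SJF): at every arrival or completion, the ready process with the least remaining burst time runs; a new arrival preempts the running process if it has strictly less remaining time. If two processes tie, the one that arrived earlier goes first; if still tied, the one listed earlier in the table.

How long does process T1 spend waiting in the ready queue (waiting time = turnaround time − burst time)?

Timeline: | idle 0-3 | T3 3-10 | T5 10-13 | T6 13-18 | T1 18-22 | T5 22-29 | T4 29-40 | T2 40-54 |
Completion: T1=22  T2=54  T3=10  T4=40  T5=29  T6=18
Waiting(T1) = turnaround − burst = 8 − 4 = 4

4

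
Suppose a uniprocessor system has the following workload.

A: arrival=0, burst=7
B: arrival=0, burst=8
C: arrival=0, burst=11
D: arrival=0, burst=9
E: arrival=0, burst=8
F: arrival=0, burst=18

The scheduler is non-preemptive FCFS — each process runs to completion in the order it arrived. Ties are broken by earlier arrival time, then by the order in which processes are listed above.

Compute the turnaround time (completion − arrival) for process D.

35

Schedule: | A 0-7 | B 7-15 | C 15-26 | D 26-35 | E 35-43 | F 43-61 |
Completion: A=7  B=15  C=26  D=35  E=43  F=61
Turnaround (C−A): A=7  B=15  C=26  D=35  E=43  F=61
Turnaround(D) = completion − arrival = 35 − 0 = 35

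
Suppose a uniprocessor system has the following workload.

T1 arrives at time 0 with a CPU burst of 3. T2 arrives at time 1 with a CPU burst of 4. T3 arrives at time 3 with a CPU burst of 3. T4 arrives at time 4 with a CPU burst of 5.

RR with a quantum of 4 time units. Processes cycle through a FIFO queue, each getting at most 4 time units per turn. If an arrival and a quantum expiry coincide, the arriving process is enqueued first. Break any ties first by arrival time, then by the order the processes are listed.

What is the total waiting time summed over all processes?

Gantt: | T1 0-3 | T2 3-7 | T3 7-10 | T4 10-15 |
Completion: T1=3  T2=7  T3=10  T4=15
Waiting = turnaround − burst: T1=0, T2=2, T3=4, T4=6
Total waiting = 0 + 2 + 4 + 6 = 12

12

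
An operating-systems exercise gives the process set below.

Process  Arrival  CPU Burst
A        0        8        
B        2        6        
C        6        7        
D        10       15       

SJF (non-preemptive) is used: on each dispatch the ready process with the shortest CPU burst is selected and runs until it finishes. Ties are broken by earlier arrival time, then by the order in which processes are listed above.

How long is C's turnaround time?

Timeline: | A 0-8 | B 8-14 | C 14-21 | D 21-36 |
Completion: A=8  B=14  C=21  D=36
Turnaround (C−A): A=8  B=12  C=15  D=26
Turnaround(C) = completion − arrival = 21 − 6 = 15

15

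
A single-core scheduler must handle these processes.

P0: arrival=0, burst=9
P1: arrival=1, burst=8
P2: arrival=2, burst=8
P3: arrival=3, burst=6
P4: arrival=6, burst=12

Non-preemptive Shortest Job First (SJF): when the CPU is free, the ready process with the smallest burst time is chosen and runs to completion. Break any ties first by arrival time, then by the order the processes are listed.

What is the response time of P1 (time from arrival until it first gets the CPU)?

14

Gantt: | P0 0-9 | P3 9-15 | P1 15-23 | P2 23-31 | P4 31-43 |
Completion: P0=9  P1=23  P2=31  P3=15  P4=43
Turnaround (C−A): P0=9  P1=22  P2=29  P3=12  P4=37
Response(P1) = first start − arrival = 15 − 1 = 14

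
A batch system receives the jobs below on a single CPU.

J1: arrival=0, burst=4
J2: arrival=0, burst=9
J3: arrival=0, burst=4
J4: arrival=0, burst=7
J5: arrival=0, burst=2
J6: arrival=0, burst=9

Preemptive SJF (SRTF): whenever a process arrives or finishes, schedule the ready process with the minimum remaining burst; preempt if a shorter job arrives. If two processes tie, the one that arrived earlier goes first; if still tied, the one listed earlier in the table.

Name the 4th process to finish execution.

Timeline: | J5 0-2 | J1 2-6 | J3 6-10 | J4 10-17 | J2 17-26 | J6 26-35 |
Completion: J1=6  J2=26  J3=10  J4=17  J5=2  J6=35
Finish order: J5 → J1 → J3 → J4 → J2 → J6

J4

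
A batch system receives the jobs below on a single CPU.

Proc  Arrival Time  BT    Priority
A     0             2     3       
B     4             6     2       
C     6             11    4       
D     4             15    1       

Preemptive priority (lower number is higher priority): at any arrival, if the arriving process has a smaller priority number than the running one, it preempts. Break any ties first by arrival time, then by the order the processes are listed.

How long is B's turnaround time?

Timeline: | A 0-2 | idle 2-4 | D 4-19 | B 19-25 | C 25-36 |
Completion: A=2  B=25  C=36  D=19
Turnaround (C−A): A=2  B=21  C=30  D=15
Turnaround(B) = completion − arrival = 25 − 4 = 21

21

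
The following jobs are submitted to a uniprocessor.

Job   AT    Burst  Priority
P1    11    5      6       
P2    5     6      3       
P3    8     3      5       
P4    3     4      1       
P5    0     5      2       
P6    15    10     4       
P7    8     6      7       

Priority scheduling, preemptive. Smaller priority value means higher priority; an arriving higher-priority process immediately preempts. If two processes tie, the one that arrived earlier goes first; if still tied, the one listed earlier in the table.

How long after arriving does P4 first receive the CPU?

Schedule: | P5 0-3 | P4 3-7 | P5 7-9 | P2 9-15 | P6 15-25 | P3 25-28 | P1 28-33 | P7 33-39 |
Completion: P1=33  P2=15  P3=28  P4=7  P5=9  P6=25  P7=39
Turnaround (C−A): P1=22  P2=10  P3=20  P4=4  P5=9  P6=10  P7=31
Response(P4) = first start − arrival = 3 − 3 = 0

0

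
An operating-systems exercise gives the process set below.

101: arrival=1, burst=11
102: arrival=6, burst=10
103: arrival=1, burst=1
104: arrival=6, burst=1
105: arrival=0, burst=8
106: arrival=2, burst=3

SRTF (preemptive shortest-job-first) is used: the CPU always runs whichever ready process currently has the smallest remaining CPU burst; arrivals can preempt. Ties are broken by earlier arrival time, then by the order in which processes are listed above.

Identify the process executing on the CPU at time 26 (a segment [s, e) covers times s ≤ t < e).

Gantt: | 105 0-1 | 103 1-2 | 106 2-5 | 105 5-6 | 104 6-7 | 105 7-13 | 102 13-23 | 101 23-34 |
Completion: 101=34  102=23  103=2  104=7  105=13  106=5
Turnaround (C−A): 101=33  102=17  103=1  104=1  105=13  106=3

101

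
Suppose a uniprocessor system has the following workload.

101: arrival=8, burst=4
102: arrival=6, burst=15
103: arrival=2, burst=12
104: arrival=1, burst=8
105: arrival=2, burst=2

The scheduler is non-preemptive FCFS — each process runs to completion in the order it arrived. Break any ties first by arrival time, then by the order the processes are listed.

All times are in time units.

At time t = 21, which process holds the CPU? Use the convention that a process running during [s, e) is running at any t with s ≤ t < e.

105

Schedule: | idle 0-1 | 104 1-9 | 103 9-21 | 105 21-23 | 102 23-38 | 101 38-42 |
Completion: 101=42  102=38  103=21  104=9  105=23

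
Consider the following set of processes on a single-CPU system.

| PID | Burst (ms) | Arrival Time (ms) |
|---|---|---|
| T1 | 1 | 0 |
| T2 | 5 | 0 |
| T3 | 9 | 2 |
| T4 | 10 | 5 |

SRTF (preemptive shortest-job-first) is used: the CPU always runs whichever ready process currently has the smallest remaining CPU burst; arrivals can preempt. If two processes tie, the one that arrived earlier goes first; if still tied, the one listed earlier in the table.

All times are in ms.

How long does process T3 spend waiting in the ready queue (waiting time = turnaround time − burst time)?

Gantt: | T1 0-1 | T2 1-6 | T3 6-15 | T4 15-25 |
Completion: T1=1  T2=6  T3=15  T4=25
Waiting(T3) = turnaround − burst = 13 − 9 = 4

4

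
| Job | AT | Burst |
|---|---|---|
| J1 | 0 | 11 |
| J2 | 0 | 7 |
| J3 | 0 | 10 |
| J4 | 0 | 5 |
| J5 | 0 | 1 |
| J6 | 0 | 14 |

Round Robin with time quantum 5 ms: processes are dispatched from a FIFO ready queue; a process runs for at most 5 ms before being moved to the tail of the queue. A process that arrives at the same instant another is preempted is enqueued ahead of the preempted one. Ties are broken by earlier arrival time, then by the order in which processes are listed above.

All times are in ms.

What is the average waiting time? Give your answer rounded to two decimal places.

Schedule: | J1 0-5 | J2 5-10 | J3 10-15 | J4 15-20 | J5 20-21 | J6 21-26 | J1 26-31 | J2 31-33 | J3 33-38 | J6 38-43 | J1 43-44 | J6 44-48 |
Completion: J1=44  J2=33  J3=38  J4=20  J5=21  J6=48
Turnaround (C−A): J1=44  J2=33  J3=38  J4=20  J5=21  J6=48
Waiting times: J1=33, J2=26, J3=28, J4=15, J5=20, J6=34
Average waiting = (33+26+28+15+20+34) / 6 = 156/6 = 26.00

26.00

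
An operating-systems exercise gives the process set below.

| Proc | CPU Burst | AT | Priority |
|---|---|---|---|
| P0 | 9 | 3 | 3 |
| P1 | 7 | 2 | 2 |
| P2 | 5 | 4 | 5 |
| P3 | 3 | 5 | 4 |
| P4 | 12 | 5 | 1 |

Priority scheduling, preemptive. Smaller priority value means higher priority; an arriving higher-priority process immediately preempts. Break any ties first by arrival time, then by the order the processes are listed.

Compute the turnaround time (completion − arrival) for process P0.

Timeline: | idle 0-2 | P1 2-5 | P4 5-17 | P1 17-21 | P0 21-30 | P3 30-33 | P2 33-38 |
Completion: P0=30  P1=21  P2=38  P3=33  P4=17
Turnaround (C−A): P0=27  P1=19  P2=34  P3=28  P4=12
Turnaround(P0) = completion − arrival = 30 − 3 = 27

27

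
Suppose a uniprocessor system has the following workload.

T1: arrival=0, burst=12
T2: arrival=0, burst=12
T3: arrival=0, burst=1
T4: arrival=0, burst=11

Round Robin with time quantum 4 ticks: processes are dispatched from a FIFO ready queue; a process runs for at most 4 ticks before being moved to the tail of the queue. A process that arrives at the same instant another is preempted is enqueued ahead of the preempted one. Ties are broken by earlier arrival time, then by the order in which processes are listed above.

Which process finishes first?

Gantt: | T1 0-4 | T2 4-8 | T3 8-9 | T4 9-13 | T1 13-17 | T2 17-21 | T4 21-25 | T1 25-29 | T2 29-33 | T4 33-36 |
Completion: T1=29  T2=33  T3=9  T4=36
Finish order: T3 → T1 → T2 → T4

T3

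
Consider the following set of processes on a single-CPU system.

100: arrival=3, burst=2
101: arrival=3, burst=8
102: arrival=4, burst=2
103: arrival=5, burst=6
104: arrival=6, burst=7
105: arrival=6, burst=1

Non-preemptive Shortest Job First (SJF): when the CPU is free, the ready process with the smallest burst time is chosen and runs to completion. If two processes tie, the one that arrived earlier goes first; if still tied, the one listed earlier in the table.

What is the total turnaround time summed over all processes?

57

Timeline: | idle 0-3 | 100 3-5 | 102 5-7 | 105 7-8 | 103 8-14 | 104 14-21 | 101 21-29 |
Completion: 100=5  101=29  102=7  103=14  104=21  105=8
Turnaround = completion − arrival: 100=2, 101=26, 102=3, 103=9, 104=15, 105=2
Total turnaround = 2 + 26 + 3 + 9 + 15 + 2 = 57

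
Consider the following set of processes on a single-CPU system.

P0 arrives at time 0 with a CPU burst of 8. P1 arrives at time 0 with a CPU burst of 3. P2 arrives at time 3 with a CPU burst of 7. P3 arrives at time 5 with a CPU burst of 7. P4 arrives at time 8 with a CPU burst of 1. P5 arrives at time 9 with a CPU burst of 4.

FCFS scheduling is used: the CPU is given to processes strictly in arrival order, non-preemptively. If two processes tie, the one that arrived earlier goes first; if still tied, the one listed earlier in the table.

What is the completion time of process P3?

25

Timeline: | P0 0-8 | P1 8-11 | P2 11-18 | P3 18-25 | P4 25-26 | P5 26-30 |
Completion: P0=8  P1=11  P2=18  P3=25  P4=26  P5=30
Turnaround (C−A): P0=8  P1=11  P2=15  P3=20  P4=18  P5=21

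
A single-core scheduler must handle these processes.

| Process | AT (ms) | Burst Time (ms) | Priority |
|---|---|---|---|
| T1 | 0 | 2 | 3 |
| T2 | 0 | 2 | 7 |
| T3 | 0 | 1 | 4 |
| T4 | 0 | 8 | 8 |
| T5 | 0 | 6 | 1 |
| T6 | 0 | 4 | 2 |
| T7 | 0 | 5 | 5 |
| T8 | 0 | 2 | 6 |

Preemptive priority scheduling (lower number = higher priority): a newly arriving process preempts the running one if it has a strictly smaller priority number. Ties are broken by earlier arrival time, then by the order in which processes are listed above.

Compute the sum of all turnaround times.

Gantt: | T5 0-6 | T6 6-10 | T1 10-12 | T3 12-13 | T7 13-18 | T8 18-20 | T2 20-22 | T4 22-30 |
Completion: T1=12  T2=22  T3=13  T4=30  T5=6  T6=10  T7=18  T8=20
Turnaround (C−A): T1=12  T2=22  T3=13  T4=30  T5=6  T6=10  T7=18  T8=20
Turnaround = completion − arrival: T1=12, T2=22, T3=13, T4=30, T5=6, T6=10, T7=18, T8=20
Total turnaround = 12 + 22 + 13 + 30 + 6 + 10 + 18 + 20 = 131

131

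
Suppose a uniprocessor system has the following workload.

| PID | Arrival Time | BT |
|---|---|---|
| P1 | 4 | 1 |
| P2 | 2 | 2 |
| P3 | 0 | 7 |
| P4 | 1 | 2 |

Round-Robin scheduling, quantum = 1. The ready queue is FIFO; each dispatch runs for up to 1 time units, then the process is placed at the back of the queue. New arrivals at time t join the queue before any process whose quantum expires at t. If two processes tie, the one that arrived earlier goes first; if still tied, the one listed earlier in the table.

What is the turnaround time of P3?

Gantt: | P3 0-1 | P4 1-2 | P3 2-3 | P2 3-4 | P4 4-5 | P3 5-6 | P1 6-7 | P2 7-8 | P3 8-12 |
Completion: P1=7  P2=8  P3=12  P4=5
Turnaround (C−A): P1=3  P2=6  P3=12  P4=4
Turnaround(P3) = completion − arrival = 12 − 0 = 12

12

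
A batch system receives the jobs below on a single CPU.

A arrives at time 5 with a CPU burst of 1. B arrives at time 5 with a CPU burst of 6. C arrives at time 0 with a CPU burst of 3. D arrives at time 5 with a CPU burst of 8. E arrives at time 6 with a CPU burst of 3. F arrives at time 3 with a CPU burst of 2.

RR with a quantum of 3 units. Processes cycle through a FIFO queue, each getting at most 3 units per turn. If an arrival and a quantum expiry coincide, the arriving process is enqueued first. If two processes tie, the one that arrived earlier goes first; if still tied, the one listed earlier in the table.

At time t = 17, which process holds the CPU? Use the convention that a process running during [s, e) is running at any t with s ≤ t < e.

B

Timeline: | C 0-3 | F 3-5 | A 5-6 | B 6-9 | D 9-12 | E 12-15 | B 15-18 | D 18-23 |
Completion: A=6  B=18  C=3  D=23  E=15  F=5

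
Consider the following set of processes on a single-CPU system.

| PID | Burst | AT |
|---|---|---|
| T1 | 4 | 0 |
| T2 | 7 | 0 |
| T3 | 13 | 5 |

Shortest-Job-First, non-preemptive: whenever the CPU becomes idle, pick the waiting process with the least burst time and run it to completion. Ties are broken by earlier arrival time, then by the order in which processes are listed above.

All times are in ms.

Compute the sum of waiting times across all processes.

Schedule: | T1 0-4 | T2 4-11 | T3 11-24 |
Completion: T1=4  T2=11  T3=24
Waiting = turnaround − burst: T1=0, T2=4, T3=6
Total waiting = 0 + 4 + 6 = 10

10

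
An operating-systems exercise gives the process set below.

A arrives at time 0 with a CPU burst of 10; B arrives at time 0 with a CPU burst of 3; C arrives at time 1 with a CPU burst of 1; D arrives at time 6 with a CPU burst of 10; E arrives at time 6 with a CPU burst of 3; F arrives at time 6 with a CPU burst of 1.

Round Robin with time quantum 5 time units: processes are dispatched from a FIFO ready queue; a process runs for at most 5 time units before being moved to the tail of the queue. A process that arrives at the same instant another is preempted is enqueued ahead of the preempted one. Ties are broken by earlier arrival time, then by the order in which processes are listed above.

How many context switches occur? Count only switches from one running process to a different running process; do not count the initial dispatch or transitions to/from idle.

Schedule: | A 0-5 | B 5-8 | C 8-9 | A 9-14 | D 14-19 | E 19-22 | F 22-23 | D 23-28 |
Completion: A=14  B=8  C=9  D=28  E=22  F=23

7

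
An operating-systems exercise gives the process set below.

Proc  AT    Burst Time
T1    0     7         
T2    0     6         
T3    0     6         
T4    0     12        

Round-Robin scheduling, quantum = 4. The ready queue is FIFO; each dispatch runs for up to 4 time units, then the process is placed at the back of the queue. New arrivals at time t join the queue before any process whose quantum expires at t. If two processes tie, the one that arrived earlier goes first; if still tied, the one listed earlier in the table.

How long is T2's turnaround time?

21

Gantt: | T1 0-4 | T2 4-8 | T3 8-12 | T4 12-16 | T1 16-19 | T2 19-21 | T3 21-23 | T4 23-31 |
Completion: T1=19  T2=21  T3=23  T4=31
Turnaround (C−A): T1=19  T2=21  T3=23  T4=31
Turnaround(T2) = completion − arrival = 21 − 0 = 21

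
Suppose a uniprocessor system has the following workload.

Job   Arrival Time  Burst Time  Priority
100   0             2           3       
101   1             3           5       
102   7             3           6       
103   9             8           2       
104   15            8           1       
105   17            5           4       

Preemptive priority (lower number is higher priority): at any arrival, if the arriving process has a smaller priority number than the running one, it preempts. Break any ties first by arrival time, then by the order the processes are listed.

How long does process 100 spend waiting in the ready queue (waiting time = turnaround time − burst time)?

0

Schedule: | 100 0-2 | 101 2-5 | idle 5-7 | 102 7-9 | 103 9-15 | 104 15-23 | 103 23-25 | 105 25-30 | 102 30-31 |
Completion: 100=2  101=5  102=31  103=25  104=23  105=30
Turnaround (C−A): 100=2  101=4  102=24  103=16  104=8  105=13
Waiting(100) = turnaround − burst = 2 − 2 = 0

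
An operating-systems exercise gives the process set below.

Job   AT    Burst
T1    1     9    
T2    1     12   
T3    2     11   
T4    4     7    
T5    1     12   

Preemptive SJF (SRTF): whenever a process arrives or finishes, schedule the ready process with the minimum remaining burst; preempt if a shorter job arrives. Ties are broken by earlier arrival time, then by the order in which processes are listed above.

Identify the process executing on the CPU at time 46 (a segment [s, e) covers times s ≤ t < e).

T5

Gantt: | idle 0-1 | T1 1-10 | T4 10-17 | T3 17-28 | T2 28-40 | T5 40-52 |
Completion: T1=10  T2=40  T3=28  T4=17  T5=52
Turnaround (C−A): T1=9  T2=39  T3=26  T4=13  T5=51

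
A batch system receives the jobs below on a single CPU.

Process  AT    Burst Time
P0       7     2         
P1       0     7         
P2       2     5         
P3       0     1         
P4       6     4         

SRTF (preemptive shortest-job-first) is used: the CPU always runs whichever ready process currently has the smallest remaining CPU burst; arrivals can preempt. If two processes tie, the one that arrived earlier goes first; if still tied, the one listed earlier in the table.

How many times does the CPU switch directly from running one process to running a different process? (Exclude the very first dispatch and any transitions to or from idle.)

Timeline: | P3 0-1 | P1 1-2 | P2 2-7 | P0 7-9 | P4 9-13 | P1 13-19 |
Completion: P0=9  P1=19  P2=7  P3=1  P4=13
Turnaround (C−A): P0=2  P1=19  P2=5  P3=1  P4=7

5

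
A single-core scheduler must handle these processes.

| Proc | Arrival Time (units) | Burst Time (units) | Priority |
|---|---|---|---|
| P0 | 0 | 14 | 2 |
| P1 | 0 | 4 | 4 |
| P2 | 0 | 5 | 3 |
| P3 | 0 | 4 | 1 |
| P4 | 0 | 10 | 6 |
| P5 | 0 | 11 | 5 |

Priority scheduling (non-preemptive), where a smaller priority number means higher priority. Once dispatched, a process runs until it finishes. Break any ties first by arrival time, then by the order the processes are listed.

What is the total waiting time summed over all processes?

110

Timeline: | P3 0-4 | P0 4-18 | P2 18-23 | P1 23-27 | P5 27-38 | P4 38-48 |
Completion: P0=18  P1=27  P2=23  P3=4  P4=48  P5=38
Waiting = turnaround − burst: P0=4, P1=23, P2=18, P3=0, P4=38, P5=27
Total waiting = 4 + 23 + 18 + 0 + 38 + 27 = 110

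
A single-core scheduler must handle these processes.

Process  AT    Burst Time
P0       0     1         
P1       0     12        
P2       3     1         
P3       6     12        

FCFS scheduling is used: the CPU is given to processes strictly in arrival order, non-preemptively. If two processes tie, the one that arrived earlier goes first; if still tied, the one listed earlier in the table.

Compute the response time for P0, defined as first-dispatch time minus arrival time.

0

Gantt: | P0 0-1 | P1 1-13 | P2 13-14 | P3 14-26 |
Completion: P0=1  P1=13  P2=14  P3=26
Turnaround (C−A): P0=1  P1=13  P2=11  P3=20
Response(P0) = first start − arrival = 0 − 0 = 0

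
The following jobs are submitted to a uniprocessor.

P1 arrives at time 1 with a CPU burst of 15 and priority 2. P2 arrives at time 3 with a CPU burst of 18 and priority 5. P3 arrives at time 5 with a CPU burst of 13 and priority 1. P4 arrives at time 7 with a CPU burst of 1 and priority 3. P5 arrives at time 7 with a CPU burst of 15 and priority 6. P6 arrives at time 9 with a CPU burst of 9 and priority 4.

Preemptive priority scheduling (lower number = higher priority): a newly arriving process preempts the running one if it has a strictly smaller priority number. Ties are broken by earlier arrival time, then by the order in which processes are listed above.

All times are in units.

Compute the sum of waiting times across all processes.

142

Timeline: | idle 0-1 | P1 1-5 | P3 5-18 | P1 18-29 | P4 29-30 | P6 30-39 | P2 39-57 | P5 57-72 |
Completion: P1=29  P2=57  P3=18  P4=30  P5=72  P6=39
Turnaround (C−A): P1=28  P2=54  P3=13  P4=23  P5=65  P6=30
Waiting = turnaround − burst: P1=13, P2=36, P3=0, P4=22, P5=50, P6=21
Total waiting = 13 + 36 + 0 + 22 + 50 + 21 = 142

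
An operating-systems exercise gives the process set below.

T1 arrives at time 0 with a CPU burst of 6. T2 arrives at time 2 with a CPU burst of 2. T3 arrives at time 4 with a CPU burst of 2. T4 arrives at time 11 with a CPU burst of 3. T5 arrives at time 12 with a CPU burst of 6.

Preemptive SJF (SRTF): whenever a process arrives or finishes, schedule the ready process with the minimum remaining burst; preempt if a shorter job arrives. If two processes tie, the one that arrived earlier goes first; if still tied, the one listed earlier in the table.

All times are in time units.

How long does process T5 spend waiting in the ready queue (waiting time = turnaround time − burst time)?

Schedule: | T1 0-2 | T2 2-4 | T3 4-6 | T1 6-10 | idle 10-11 | T4 11-14 | T5 14-20 |
Completion: T1=10  T2=4  T3=6  T4=14  T5=20
Waiting(T5) = turnaround − burst = 8 − 6 = 2

2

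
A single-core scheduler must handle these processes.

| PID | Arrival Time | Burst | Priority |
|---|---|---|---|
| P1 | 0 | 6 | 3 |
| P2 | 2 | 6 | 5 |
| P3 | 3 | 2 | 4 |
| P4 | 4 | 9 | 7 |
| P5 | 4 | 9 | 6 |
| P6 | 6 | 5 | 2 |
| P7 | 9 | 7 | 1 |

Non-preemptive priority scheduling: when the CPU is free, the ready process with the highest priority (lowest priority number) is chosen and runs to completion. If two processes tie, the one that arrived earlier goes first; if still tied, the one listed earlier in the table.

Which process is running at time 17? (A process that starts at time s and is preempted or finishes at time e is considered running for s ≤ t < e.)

P7

Timeline: | P1 0-6 | P6 6-11 | P7 11-18 | P3 18-20 | P2 20-26 | P5 26-35 | P4 35-44 |
Completion: P1=6  P2=26  P3=20  P4=44  P5=35  P6=11  P7=18
Turnaround (C−A): P1=6  P2=24  P3=17  P4=40  P5=31  P6=5  P7=9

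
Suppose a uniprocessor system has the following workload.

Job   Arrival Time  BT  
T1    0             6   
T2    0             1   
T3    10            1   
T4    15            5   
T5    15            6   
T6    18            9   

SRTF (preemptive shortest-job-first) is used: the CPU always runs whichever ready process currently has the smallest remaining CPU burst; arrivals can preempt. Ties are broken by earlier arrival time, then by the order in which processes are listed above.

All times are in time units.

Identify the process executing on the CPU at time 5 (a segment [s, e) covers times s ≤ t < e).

T1

Gantt: | T2 0-1 | T1 1-7 | idle 7-10 | T3 10-11 | idle 11-15 | T4 15-20 | T5 20-26 | T6 26-35 |
Completion: T1=7  T2=1  T3=11  T4=20  T5=26  T6=35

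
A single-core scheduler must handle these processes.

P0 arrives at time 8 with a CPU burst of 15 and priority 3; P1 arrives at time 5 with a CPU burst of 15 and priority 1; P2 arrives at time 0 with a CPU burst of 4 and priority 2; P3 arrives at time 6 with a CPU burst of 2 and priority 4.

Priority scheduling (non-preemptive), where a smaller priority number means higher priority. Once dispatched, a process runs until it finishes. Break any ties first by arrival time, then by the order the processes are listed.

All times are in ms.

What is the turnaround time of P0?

27

Gantt: | P2 0-4 | idle 4-5 | P1 5-20 | P0 20-35 | P3 35-37 |
Completion: P0=35  P1=20  P2=4  P3=37
Turnaround(P0) = completion − arrival = 35 − 8 = 27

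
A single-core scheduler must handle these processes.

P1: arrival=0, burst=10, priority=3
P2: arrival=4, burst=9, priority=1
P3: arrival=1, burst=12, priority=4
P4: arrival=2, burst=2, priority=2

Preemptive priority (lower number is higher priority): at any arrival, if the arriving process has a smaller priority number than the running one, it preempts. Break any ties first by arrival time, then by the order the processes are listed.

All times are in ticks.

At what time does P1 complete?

Schedule: | P1 0-2 | P4 2-4 | P2 4-13 | P1 13-21 | P3 21-33 |
Completion: P1=21  P2=13  P3=33  P4=4
Turnaround (C−A): P1=21  P2=9  P3=32  P4=2

21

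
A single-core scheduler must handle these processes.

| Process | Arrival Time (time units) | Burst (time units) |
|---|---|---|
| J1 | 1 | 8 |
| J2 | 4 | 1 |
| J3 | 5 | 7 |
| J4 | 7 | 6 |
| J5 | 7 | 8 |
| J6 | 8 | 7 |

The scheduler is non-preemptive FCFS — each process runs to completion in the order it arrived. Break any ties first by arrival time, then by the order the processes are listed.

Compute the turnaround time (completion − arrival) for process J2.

6

Gantt: | idle 0-1 | J1 1-9 | J2 9-10 | J3 10-17 | J4 17-23 | J5 23-31 | J6 31-38 |
Completion: J1=9  J2=10  J3=17  J4=23  J5=31  J6=38
Turnaround(J2) = completion − arrival = 10 − 4 = 6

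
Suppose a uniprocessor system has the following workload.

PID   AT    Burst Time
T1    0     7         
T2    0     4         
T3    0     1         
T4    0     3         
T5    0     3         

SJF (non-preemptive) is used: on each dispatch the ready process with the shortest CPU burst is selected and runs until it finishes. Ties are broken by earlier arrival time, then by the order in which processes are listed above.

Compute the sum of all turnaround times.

41

Timeline: | T3 0-1 | T4 1-4 | T5 4-7 | T2 7-11 | T1 11-18 |
Completion: T1=18  T2=11  T3=1  T4=4  T5=7
Turnaround = completion − arrival: T1=18, T2=11, T3=1, T4=4, T5=7
Total turnaround = 18 + 11 + 1 + 4 + 7 = 41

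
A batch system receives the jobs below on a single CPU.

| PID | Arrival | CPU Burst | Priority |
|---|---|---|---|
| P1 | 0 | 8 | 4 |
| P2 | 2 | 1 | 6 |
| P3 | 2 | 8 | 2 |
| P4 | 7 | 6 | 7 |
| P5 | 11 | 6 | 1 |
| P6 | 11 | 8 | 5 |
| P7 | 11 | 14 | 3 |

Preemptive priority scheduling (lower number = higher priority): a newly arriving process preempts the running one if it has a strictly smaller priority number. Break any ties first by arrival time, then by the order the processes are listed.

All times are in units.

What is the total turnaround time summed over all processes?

190

Gantt: | P1 0-2 | P3 2-10 | P1 10-11 | P5 11-17 | P7 17-31 | P1 31-36 | P6 36-44 | P2 44-45 | P4 45-51 |
Completion: P1=36  P2=45  P3=10  P4=51  P5=17  P6=44  P7=31
Turnaround (C−A): P1=36  P2=43  P3=8  P4=44  P5=6  P6=33  P7=20
Turnaround = completion − arrival: P1=36, P2=43, P3=8, P4=44, P5=6, P6=33, P7=20
Total turnaround = 36 + 43 + 8 + 44 + 6 + 33 + 20 = 190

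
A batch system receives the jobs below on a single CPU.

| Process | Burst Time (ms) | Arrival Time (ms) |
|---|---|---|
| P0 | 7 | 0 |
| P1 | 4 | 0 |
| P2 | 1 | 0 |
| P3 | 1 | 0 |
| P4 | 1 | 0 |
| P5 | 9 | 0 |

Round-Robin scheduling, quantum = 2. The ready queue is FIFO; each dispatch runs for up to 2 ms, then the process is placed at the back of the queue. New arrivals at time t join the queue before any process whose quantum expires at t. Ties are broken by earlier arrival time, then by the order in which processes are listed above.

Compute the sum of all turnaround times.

Gantt: | P0 0-2 | P1 2-4 | P2 4-5 | P3 5-6 | P4 6-7 | P5 7-9 | P0 9-11 | P1 11-13 | P5 13-15 | P0 15-17 | P5 17-19 | P0 19-20 | P5 20-23 |
Completion: P0=20  P1=13  P2=5  P3=6  P4=7  P5=23
Turnaround (C−A): P0=20  P1=13  P2=5  P3=6  P4=7  P5=23
Turnaround = completion − arrival: P0=20, P1=13, P2=5, P3=6, P4=7, P5=23
Total turnaround = 20 + 13 + 5 + 6 + 7 + 23 = 74

74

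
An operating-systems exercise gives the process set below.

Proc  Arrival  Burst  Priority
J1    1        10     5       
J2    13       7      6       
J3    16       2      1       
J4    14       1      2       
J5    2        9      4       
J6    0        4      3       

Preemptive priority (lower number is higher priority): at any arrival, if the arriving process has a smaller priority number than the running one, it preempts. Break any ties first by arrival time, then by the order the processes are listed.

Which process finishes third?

Timeline: | J6 0-4 | J5 4-13 | J1 13-14 | J4 14-15 | J1 15-16 | J3 16-18 | J1 18-26 | J2 26-33 |
Completion: J1=26  J2=33  J3=18  J4=15  J5=13  J6=4
Finish order: J6 → J5 → J4 → J3 → J1 → J2

J4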